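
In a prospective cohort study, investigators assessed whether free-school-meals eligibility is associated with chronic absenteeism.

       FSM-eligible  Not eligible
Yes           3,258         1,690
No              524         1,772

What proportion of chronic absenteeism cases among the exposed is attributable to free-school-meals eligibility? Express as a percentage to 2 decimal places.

Reading the table with exposure as columns: a = 3258 (FSM-eligible, case), b = 524 (FSM-eligible, non-case), c = 1690 (Not eligible, case), d = 1772.
Risk in exposed = 3258/3782 = 0.86145; risk in unexposed = 1690/3462 = 0.48816.
RR = 0.86145/0.48816 = 1.76470
AR% = (RR − 1)/RR × 100 = (1.76470 − 1)/1.76470 × 100 = 43.3330%

43.33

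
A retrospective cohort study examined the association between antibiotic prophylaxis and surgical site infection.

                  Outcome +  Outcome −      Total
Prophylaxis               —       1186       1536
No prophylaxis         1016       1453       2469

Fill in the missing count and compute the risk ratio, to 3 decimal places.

0.554

The missing cell is in the exposed row: 1536 − 1186 = 350.
So a = 350, b = 1186, c = 1016, d = 1453.
RR = [a/(a+b)] / [c/(c+d)] = (350/1536) / (1016/2469) = 0.22786/0.41150 = 0.55374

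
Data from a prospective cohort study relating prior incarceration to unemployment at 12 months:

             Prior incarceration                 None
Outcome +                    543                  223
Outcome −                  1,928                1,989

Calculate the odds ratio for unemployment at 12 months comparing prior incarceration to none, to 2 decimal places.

2.51

Reading the table with exposure as columns: a = 543 (Prior incarceration, case), b = 1928 (Prior incarceration, non-case), c = 223 (None, case), d = 1989.
OR = (a·d)/(b·c) = (543 × 1989) / (1928 × 223) = 1080027 / 429944 = 2.51202
The odds of unemployment at 12 months are about 2.51 times as high in the prior incarceration group.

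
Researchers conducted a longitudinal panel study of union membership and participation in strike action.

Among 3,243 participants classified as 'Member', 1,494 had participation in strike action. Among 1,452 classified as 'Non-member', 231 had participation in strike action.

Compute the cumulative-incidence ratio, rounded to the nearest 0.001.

From the description: a = 1494, b = 1749, c = 231, d = 1221.
Risk in exposed = 1494/3243 = 0.46068; risk in unexposed = 231/1452 = 0.15909.
RR = 0.46068 / 0.15909 = 2.89573
The risk among the exposed is 2.90 times that among the unexposed.

2.896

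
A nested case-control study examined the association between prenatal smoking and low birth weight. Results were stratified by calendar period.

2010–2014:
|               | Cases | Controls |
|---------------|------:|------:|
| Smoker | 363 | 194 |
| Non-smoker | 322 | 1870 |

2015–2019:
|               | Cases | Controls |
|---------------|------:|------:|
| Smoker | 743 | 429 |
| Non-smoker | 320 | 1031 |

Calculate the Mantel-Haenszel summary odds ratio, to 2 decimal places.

7.14

OR_MH = Σ(aᵢdᵢ/nᵢ) / Σ(bᵢcᵢ/nᵢ), where nᵢ is the stratum total.
Stratum 1 (2010–2014): n = 2749; a·d/n = 363·1870/2749 = 246.9298; b·c/n = 194·322/2749 = 22.7239
Stratum 2 (2015–2019): n = 2523; a·d/n = 743·1031/2523 = 303.6199; b·c/n = 429·320/2523 = 54.4114
OR_MH = (246.9298 + 303.6199) / (22.7239 + 54.4114) = 550.5497 / 77.1353 = 7.13745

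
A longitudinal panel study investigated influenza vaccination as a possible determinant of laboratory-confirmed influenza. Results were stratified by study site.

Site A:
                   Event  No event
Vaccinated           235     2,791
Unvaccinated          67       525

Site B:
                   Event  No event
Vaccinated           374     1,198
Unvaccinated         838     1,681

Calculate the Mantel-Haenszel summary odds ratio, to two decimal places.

0.63

OR_MH = Σ(aᵢdᵢ/nᵢ) / Σ(bᵢcᵢ/nᵢ), where nᵢ is the stratum total.
Stratum 1 (Site A): n = 3618; a·d/n = 235·525/3618 = 34.1003; b·c/n = 2791·67/3618 = 51.6852
Stratum 2 (Site B): n = 4091; a·d/n = 374·1681/4091 = 153.6773; b·c/n = 1198·838/4091 = 245.3982
OR_MH = (34.1003 + 153.6773) / (51.6852 + 245.3982) = 187.7777 / 297.0834 = 0.63207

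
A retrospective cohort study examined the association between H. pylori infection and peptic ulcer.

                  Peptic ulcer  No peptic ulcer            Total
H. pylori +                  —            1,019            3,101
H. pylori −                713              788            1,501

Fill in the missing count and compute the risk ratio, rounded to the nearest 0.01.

1.41

The missing cell is in the exposed row: 3101 − 1019 = 2082.
So a = 2082, b = 1019, c = 713, d = 788.
RR = [a/(a+b)] / [c/(c+d)] = (2082/3101) / (713/1501) = 0.67140/0.47502 = 1.41342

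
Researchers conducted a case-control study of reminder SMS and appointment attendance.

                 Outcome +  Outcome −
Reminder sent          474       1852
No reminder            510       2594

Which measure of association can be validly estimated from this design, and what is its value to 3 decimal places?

Cells: a = 474, b = 1852, c = 510, d = 2594.
This is a case-control study: participants were sampled on outcome status, so risks in the source population cannot be estimated directly — relative risk is not valid here. The odds ratio is the appropriate measure.
OR = (a·d)/(b·c) = (474 × 2594) / (1852 × 510) = 1229556 / 944520 = 1.30178

1.302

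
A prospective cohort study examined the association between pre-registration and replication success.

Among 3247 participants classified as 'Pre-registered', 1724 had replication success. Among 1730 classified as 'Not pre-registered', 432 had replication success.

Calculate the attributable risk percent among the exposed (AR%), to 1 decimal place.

From the description: a = 1724, b = 1523, c = 432, d = 1298.
Risk in exposed = 1724/3247 = 0.53095; risk in unexposed = 432/1730 = 0.24971.
RR = 0.53095/0.24971 = 2.12626
AR% = (RR − 1)/RR × 100 = (2.12626 − 1)/2.12626 × 100 = 52.9692%

53.0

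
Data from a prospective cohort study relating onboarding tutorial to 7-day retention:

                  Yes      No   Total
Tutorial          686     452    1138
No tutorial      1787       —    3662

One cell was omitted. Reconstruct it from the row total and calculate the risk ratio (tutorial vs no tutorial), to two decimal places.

The missing cell is in the unexposed row: 3662 − 1787 = 1875.
So a = 686, b = 452, c = 1787, d = 1875.
RR = [a/(a+b)] / [c/(c+d)] = (686/1138) / (1787/3662) = 0.60281/0.48798 = 1.23531

1.24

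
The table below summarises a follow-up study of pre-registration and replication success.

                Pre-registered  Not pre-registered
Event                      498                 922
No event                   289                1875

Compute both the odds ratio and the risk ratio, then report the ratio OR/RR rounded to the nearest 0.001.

1.826

Reading the table with exposure as columns: a = 498 (Pre-registered, case), b = 289 (Pre-registered, non-case), c = 922 (Not pre-registered, case), d = 1875.
OR = (498·1875)/(289·922) = 933750/266458 = 3.50430
Risk in exposed = 498/787 = 0.63278; risk in unexposed = 922/2797 = 0.32964; RR = 1.91962
OR/RR = 3.50430 / 1.91962 = 1.82552
The outcome is not rare, so the OR lies further from 1 than the RR.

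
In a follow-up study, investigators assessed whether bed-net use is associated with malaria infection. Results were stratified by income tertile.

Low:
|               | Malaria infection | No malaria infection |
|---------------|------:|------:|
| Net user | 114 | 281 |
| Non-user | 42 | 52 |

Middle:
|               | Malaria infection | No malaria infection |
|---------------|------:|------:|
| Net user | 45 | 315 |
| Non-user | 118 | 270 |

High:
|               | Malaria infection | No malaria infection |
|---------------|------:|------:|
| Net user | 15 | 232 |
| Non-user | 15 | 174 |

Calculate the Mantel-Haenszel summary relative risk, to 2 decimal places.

RR_MH = Σ(aᵢ·n₀ᵢ/nᵢ) / Σ(cᵢ·n₁ᵢ/nᵢ), with n₁ᵢ = aᵢ+bᵢ (exposed), n₀ᵢ = cᵢ+dᵢ (unexposed), nᵢ = n₁ᵢ+n₀ᵢ.
Stratum 1 (Low): n₁ = 395, n₀ = 94, n = 489; a·n₀/n = 114·94/489 = 21.9141; c·n₁/n = 42·395/489 = 33.9264
Stratum 2 (Middle): n₁ = 360, n₀ = 388, n = 748; a·n₀/n = 45·388/748 = 23.3422; c·n₁/n = 118·360/748 = 56.7914
Stratum 3 (High): n₁ = 247, n₀ = 189, n = 436; a·n₀/n = 15·189/436 = 6.5023; c·n₁/n = 15·247/436 = 8.4977
RR_MH = (21.9141 + 23.3422 + 6.5023) / (33.9264 + 56.7914 + 8.4977) = 51.7586 / 99.2155 = 0.52168

0.52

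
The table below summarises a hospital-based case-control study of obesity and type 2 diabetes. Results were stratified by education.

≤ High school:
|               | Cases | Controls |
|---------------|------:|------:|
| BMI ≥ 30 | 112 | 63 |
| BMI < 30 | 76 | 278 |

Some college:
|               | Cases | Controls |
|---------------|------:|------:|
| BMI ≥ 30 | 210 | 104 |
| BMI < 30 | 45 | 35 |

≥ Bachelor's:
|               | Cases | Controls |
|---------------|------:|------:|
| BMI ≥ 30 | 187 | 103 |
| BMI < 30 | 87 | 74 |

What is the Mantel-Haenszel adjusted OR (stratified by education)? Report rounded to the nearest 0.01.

OR_MH = Σ(aᵢdᵢ/nᵢ) / Σ(bᵢcᵢ/nᵢ), where nᵢ is the stratum total.
Stratum 1 (≤ High school): n = 529; a·d/n = 112·278/529 = 58.8582; b·c/n = 63·76/529 = 9.0510
Stratum 2 (Some college): n = 394; a·d/n = 210·35/394 = 18.6548; b·c/n = 104·45/394 = 11.8782
Stratum 3 (≥ Bachelor's): n = 451; a·d/n = 187·74/451 = 30.6829; b·c/n = 103·87/451 = 19.8692
OR_MH = (58.8582 + 18.6548 + 30.6829) / (9.0510 + 11.8782 + 19.8692) = 108.1960 / 40.7984 = 2.65197

2.65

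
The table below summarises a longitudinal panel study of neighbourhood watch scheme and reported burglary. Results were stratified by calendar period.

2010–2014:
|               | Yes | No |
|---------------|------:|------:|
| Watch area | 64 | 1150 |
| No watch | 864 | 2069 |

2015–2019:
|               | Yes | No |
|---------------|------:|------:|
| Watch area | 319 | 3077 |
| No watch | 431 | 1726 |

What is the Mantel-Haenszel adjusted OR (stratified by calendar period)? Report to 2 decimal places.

OR_MH = Σ(aᵢdᵢ/nᵢ) / Σ(bᵢcᵢ/nᵢ), where nᵢ is the stratum total.
Stratum 1 (2010–2014): n = 4147; a·d/n = 64·2069/4147 = 31.9306; b·c/n = 1150·864/4147 = 239.5949
Stratum 2 (2015–2019): n = 5553; a·d/n = 319·1726/5553 = 99.1525; b·c/n = 3077·431/5553 = 238.8235
OR_MH = (31.9306 + 99.1525) / (239.5949 + 238.8235) = 131.0831 / 478.4184 = 0.27399

0.27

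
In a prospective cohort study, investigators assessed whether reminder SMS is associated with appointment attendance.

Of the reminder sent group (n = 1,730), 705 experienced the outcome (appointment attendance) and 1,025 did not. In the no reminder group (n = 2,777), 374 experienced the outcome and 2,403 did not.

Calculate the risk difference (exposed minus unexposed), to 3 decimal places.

From the description: a = 705, b = 1025, c = 374, d = 2403.
Risk in exposed = 705/1730 = 0.407514; risk in unexposed = 374/2777 = 0.134678.
Risk difference = 0.407514 − 0.134678 = 0.272837

0.273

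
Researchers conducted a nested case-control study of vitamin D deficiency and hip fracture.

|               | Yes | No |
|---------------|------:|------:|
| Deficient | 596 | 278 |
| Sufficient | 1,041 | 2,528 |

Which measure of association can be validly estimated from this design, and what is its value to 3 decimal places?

Cells: a = 596, b = 278, c = 1041, d = 2528.
This is a nested case-control study: participants were sampled on outcome status, so risks in the source population cannot be estimated directly — relative risk is not valid here. The odds ratio is the appropriate measure.
OR = (a·d)/(b·c) = (596 × 2528) / (278 × 1041) = 1506688 / 289398 = 5.20628

5.206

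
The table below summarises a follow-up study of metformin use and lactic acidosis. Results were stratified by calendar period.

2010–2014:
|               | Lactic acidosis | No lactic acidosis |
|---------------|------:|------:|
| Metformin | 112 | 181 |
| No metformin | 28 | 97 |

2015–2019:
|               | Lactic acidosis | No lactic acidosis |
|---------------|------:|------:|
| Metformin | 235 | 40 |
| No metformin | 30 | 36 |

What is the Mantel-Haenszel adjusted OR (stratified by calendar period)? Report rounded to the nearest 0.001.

OR_MH = Σ(aᵢdᵢ/nᵢ) / Σ(bᵢcᵢ/nᵢ), where nᵢ is the stratum total.
Stratum 1 (2010–2014): n = 418; a·d/n = 112·97/418 = 25.9904; b·c/n = 181·28/418 = 12.1244
Stratum 2 (2015–2019): n = 341; a·d/n = 235·36/341 = 24.8094; b·c/n = 40·30/341 = 3.5191
OR_MH = (25.9904 + 24.8094) / (12.1244 + 3.5191) = 50.7998 / 15.6435 = 3.24735

3.247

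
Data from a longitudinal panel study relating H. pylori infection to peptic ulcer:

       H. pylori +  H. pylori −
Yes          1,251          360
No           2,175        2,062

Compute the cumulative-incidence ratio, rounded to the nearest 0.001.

Reading the table with exposure as columns: a = 1251 (H. pylori +, case), b = 2175 (H. pylori +, non-case), c = 360 (H. pylori −, case), d = 2062.
Risk in exposed = 1251/3426 = 0.36515; risk in unexposed = 360/2422 = 0.14864.
RR = 0.36515 / 0.14864 = 2.45664
The risk among the exposed is 2.46 times that among the unexposed.

2.457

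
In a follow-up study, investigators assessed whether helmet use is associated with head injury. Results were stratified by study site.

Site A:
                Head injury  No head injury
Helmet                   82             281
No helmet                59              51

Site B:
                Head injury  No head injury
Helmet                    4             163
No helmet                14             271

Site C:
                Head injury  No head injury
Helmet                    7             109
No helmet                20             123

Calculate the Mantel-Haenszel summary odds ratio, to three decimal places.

0.300

OR_MH = Σ(aᵢdᵢ/nᵢ) / Σ(bᵢcᵢ/nᵢ), where nᵢ is the stratum total.
Stratum 1 (Site A): n = 473; a·d/n = 82·51/473 = 8.8414; b·c/n = 281·59/473 = 35.0507
Stratum 2 (Site B): n = 452; a·d/n = 4·271/452 = 2.3982; b·c/n = 163·14/452 = 5.0487
Stratum 3 (Site C): n = 259; a·d/n = 7·123/259 = 3.3243; b·c/n = 109·20/259 = 8.4170
OR_MH = (8.8414 + 2.3982 + 3.3243) / (35.0507 + 5.0487 + 8.4170) = 14.5640 / 48.5164 = 0.30019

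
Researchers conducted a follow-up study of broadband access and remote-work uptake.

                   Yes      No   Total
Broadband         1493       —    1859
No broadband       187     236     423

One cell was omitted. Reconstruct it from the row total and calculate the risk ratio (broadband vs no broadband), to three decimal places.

The missing cell is in the exposed row: 1859 − 1493 = 366.
So a = 1493, b = 366, c = 187, d = 236.
RR = [a/(a+b)] / [c/(c+d)] = (1493/1859) / (187/423) = 0.80312/0.44208 = 1.81668

1.817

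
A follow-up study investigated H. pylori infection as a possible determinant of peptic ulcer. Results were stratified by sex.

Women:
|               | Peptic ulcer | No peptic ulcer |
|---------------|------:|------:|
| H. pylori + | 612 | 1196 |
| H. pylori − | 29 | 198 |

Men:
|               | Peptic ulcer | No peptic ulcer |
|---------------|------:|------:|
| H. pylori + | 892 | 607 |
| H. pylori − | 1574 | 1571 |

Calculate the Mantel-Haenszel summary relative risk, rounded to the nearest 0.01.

1.26

RR_MH = Σ(aᵢ·n₀ᵢ/nᵢ) / Σ(cᵢ·n₁ᵢ/nᵢ), with n₁ᵢ = aᵢ+bᵢ (exposed), n₀ᵢ = cᵢ+dᵢ (unexposed), nᵢ = n₁ᵢ+n₀ᵢ.
Stratum 1 (Women): n₁ = 1808, n₀ = 227, n = 2035; a·n₀/n = 612·227/2035 = 68.2673; c·n₁/n = 29·1808/2035 = 25.7651
Stratum 2 (Men): n₁ = 1499, n₀ = 3145, n = 4644; a·n₀/n = 892·3145/4644 = 604.0784; c·n₁/n = 1574·1499/4644 = 508.0590
RR_MH = (68.2673 + 604.0784) / (25.7651 + 508.0590) = 672.3457 / 533.8241 = 1.25949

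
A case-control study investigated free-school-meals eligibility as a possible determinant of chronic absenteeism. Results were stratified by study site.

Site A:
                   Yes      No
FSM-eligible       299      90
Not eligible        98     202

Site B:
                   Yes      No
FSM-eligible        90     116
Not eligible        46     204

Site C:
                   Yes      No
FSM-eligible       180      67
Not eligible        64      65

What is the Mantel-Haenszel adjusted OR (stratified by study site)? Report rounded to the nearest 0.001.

OR_MH = Σ(aᵢdᵢ/nᵢ) / Σ(bᵢcᵢ/nᵢ), where nᵢ is the stratum total.
Stratum 1 (Site A): n = 689; a·d/n = 299·202/689 = 87.6604; b·c/n = 90·98/689 = 12.8012
Stratum 2 (Site B): n = 456; a·d/n = 90·204/456 = 40.2632; b·c/n = 116·46/456 = 11.7018
Stratum 3 (Site C): n = 376; a·d/n = 180·65/376 = 31.1170; b·c/n = 67·64/376 = 11.4043
OR_MH = (87.6604 + 40.2632 + 31.1170) / (12.8012 + 11.7018 + 11.4043) = 159.0406 / 35.9072 = 4.42921

4.429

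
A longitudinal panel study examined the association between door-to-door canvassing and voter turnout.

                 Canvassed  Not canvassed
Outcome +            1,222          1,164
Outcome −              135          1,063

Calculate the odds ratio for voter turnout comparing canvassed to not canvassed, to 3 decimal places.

8.266

Reading the table with exposure as columns: a = 1222 (Canvassed, case), b = 135 (Canvassed, non-case), c = 1164 (Not canvassed, case), d = 1063.
OR = (a·d)/(b·c) = (1222 × 1063) / (135 × 1164) = 1298986 / 157140 = 8.26642
The odds of voter turnout are about 8.27 times as high in the canvassed group.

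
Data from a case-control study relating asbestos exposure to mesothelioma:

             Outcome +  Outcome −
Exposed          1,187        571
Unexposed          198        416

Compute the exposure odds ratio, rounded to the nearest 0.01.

Cells: a = 1187, b = 571, c = 198, d = 416.
OR = (a·d)/(b·c) = (1187 × 416) / (571 × 198) = 493792 / 113058 = 4.36760
The odds of mesothelioma are about 4.37 times as high in the exposed group.

4.37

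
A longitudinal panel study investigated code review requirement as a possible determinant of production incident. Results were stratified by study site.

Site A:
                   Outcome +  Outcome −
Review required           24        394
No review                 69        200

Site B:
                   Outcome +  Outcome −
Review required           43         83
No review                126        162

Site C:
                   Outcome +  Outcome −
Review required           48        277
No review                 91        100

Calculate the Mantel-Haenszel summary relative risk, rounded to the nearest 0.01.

0.41

RR_MH = Σ(aᵢ·n₀ᵢ/nᵢ) / Σ(cᵢ·n₁ᵢ/nᵢ), with n₁ᵢ = aᵢ+bᵢ (exposed), n₀ᵢ = cᵢ+dᵢ (unexposed), nᵢ = n₁ᵢ+n₀ᵢ.
Stratum 1 (Site A): n₁ = 418, n₀ = 269, n = 687; a·n₀/n = 24·269/687 = 9.3974; c·n₁/n = 69·418/687 = 41.9825
Stratum 2 (Site B): n₁ = 126, n₀ = 288, n = 414; a·n₀/n = 43·288/414 = 29.9130; c·n₁/n = 126·126/414 = 38.3478
Stratum 3 (Site C): n₁ = 325, n₀ = 191, n = 516; a·n₀/n = 48·191/516 = 17.7674; c·n₁/n = 91·325/516 = 57.3159
RR_MH = (9.3974 + 29.9130 + 17.7674) / (41.9825 + 38.3478 + 57.3159) = 57.0779 / 137.6463 = 0.41467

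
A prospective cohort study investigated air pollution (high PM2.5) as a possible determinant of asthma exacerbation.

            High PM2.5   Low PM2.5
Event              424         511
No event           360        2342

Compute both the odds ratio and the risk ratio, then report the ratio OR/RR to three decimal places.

Reading the table with exposure as columns: a = 424 (High PM2.5, case), b = 360 (High PM2.5, non-case), c = 511 (Low PM2.5, case), d = 2342.
OR = (424·2342)/(360·511) = 993008/183960 = 5.39796
Risk in exposed = 424/784 = 0.54082; risk in unexposed = 511/2853 = 0.17911; RR = 3.01947
OR/RR = 5.39796 / 3.01947 = 1.78772
The outcome is not rare, so the OR lies further from 1 than the RR.

1.788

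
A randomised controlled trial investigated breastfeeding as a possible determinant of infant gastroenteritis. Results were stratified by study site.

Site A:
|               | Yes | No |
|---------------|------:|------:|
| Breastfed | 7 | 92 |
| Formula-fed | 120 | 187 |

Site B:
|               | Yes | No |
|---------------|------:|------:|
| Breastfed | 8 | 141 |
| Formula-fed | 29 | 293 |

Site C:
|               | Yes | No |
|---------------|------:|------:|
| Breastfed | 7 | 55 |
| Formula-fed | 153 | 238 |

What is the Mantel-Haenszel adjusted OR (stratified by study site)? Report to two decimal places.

OR_MH = Σ(aᵢdᵢ/nᵢ) / Σ(bᵢcᵢ/nᵢ), where nᵢ is the stratum total.
Stratum 1 (Site A): n = 406; a·d/n = 7·187/406 = 3.2241; b·c/n = 92·120/406 = 27.1921
Stratum 2 (Site B): n = 471; a·d/n = 8·293/471 = 4.9766; b·c/n = 141·29/471 = 8.6815
Stratum 3 (Site C): n = 453; a·d/n = 7·238/453 = 3.6777; b·c/n = 55·153/453 = 18.5762
OR_MH = (3.2241 + 4.9766 + 3.6777) / (27.1921 + 8.6815 + 18.5762) = 11.8785 / 54.4498 = 0.21815

0.22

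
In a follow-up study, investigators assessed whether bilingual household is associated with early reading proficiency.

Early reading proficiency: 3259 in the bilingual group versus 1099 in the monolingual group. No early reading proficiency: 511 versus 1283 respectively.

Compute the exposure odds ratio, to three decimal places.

From the description: a = 3259, b = 511, c = 1099, d = 1283.
OR = (a·d)/(b·c) = (3259 × 1283) / (511 × 1099) = 4181297 / 561589 = 7.44548
The odds of early reading proficiency are about 7.45 times as high in the bilingual group.

7.445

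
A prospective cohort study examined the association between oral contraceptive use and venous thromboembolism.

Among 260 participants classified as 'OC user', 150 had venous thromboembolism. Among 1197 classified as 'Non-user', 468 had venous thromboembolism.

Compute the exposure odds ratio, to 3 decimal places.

2.124

From the description: a = 150, b = 110, c = 468, d = 729.
OR = (a·d)/(b·c) = (150 × 729) / (110 × 468) = 109350 / 51480 = 2.12413
The odds of venous thromboembolism are about 2.12 times as high in the oc user group.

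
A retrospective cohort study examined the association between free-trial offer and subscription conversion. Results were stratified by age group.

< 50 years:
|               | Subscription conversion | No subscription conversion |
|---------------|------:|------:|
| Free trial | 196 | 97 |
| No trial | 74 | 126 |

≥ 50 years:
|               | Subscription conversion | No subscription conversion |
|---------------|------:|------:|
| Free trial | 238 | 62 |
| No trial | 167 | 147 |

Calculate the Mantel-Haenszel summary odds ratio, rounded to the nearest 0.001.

3.407

OR_MH = Σ(aᵢdᵢ/nᵢ) / Σ(bᵢcᵢ/nᵢ), where nᵢ is the stratum total.
Stratum 1 (< 50 years): n = 493; a·d/n = 196·126/493 = 50.0933; b·c/n = 97·74/493 = 14.5598
Stratum 2 (≥ 50 years): n = 614; a·d/n = 238·147/614 = 56.9805; b·c/n = 62·167/614 = 16.8632
OR_MH = (50.0933 + 56.9805) / (14.5598 + 16.8632) = 107.0738 / 31.4230 = 3.40749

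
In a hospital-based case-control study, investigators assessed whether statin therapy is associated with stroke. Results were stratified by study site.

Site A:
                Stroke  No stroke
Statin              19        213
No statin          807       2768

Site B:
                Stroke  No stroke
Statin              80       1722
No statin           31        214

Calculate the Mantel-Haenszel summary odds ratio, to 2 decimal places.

0.31

OR_MH = Σ(aᵢdᵢ/nᵢ) / Σ(bᵢcᵢ/nᵢ), where nᵢ is the stratum total.
Stratum 1 (Site A): n = 3807; a·d/n = 19·2768/3807 = 13.8146; b·c/n = 213·807/3807 = 45.1513
Stratum 2 (Site B): n = 2047; a·d/n = 80·214/2047 = 8.3635; b·c/n = 1722·31/2047 = 26.0782
OR_MH = (13.8146 + 8.3635) / (45.1513 + 26.0782) = 22.1780 / 71.2295 = 0.31136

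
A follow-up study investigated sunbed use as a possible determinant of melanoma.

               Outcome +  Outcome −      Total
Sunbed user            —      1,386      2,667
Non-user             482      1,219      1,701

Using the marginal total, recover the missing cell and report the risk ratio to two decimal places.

The missing cell is in the exposed row: 2667 − 1386 = 1281.
So a = 1281, b = 1386, c = 482, d = 1219.
RR = [a/(a+b)] / [c/(c+d)] = (1281/2667) / (482/1701) = 0.48031/0.28336 = 1.69505

1.70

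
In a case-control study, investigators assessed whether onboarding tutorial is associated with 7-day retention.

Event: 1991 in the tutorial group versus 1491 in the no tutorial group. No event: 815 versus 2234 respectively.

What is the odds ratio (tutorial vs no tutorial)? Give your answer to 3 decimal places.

From the description: a = 1991, b = 815, c = 1491, d = 2234.
OR = (a·d)/(b·c) = (1991 × 2234) / (815 × 1491) = 4447894 / 1215165 = 3.66032
The odds of 7-day retention are about 3.66 times as high in the tutorial group.

3.660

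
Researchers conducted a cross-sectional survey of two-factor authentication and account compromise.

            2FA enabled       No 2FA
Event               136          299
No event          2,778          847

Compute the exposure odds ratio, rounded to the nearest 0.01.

0.14

Reading the table with exposure as columns: a = 136 (2FA enabled, case), b = 2778 (2FA enabled, non-case), c = 299 (No 2FA, case), d = 847.
OR = (a·d)/(b·c) = (136 × 847) / (2778 × 299) = 115192 / 830622 = 0.13868
Exposure is associated with lower odds of account compromise (OR = 0.14 < 1).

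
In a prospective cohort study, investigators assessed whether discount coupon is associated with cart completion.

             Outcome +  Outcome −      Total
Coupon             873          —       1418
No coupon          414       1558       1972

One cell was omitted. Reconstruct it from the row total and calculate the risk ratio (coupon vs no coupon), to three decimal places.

The missing cell is in the exposed row: 1418 − 873 = 545.
So a = 873, b = 545, c = 414, d = 1558.
RR = [a/(a+b)] / [c/(c+d)] = (873/1418) / (414/1972) = 0.61566/0.20994 = 2.93254

2.933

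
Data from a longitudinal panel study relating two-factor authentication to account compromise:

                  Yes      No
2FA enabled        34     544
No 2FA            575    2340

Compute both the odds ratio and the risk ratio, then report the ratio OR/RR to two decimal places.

Cells: a = 34, b = 544, c = 575, d = 2340.
OR = (34·2340)/(544·575) = 79560/312800 = 0.25435
Risk in exposed = 34/578 = 0.05882; risk in unexposed = 575/2915 = 0.19726; RR = 0.29821
OR/RR = 0.25435 / 0.29821 = 0.85292
The outcome is not rare, so the OR lies further from 1 than the RR.

0.85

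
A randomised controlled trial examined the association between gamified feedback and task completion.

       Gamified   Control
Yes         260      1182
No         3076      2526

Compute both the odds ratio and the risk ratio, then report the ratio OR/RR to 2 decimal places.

0.74

Reading the table with exposure as columns: a = 260 (Gamified, case), b = 3076 (Gamified, non-case), c = 1182 (Control, case), d = 2526.
OR = (260·2526)/(3076·1182) = 656760/3635832 = 0.18064
Risk in exposed = 260/3336 = 0.07794; risk in unexposed = 1182/3708 = 0.31877; RR = 0.24449
OR/RR = 0.18064 / 0.24449 = 0.73881
The outcome is not rare, so the OR lies further from 1 than the RR.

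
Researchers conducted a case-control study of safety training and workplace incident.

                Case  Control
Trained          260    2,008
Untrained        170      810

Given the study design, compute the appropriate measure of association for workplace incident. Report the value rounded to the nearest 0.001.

0.617

Cells: a = 260, b = 2008, c = 170, d = 810.
This is a case-control study: participants were sampled on outcome status, so risks in the source population cannot be estimated directly — relative risk is not valid here. The odds ratio is the appropriate measure.
OR = (a·d)/(b·c) = (260 × 810) / (2008 × 170) = 210600 / 341360 = 0.61694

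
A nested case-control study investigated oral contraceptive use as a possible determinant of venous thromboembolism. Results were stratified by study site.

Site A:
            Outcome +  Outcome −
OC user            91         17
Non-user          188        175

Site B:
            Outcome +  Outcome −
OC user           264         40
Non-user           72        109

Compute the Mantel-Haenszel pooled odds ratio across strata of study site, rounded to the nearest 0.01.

OR_MH = Σ(aᵢdᵢ/nᵢ) / Σ(bᵢcᵢ/nᵢ), where nᵢ is the stratum total.
Stratum 1 (Site A): n = 471; a·d/n = 91·175/471 = 33.8110; b·c/n = 17·188/471 = 6.7856
Stratum 2 (Site B): n = 485; a·d/n = 264·109/485 = 59.3320; b·c/n = 40·72/485 = 5.9381
OR_MH = (33.8110 + 59.3320) / (6.7856 + 5.9381) = 93.1430 / 12.7237 = 7.32043

7.32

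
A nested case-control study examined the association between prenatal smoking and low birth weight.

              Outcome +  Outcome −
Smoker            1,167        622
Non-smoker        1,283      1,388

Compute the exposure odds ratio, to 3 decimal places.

2.030

Cells: a = 1167, b = 622, c = 1283, d = 1388.
OR = (a·d)/(b·c) = (1167 × 1388) / (622 × 1283) = 1619796 / 798026 = 2.02975
The odds of low birth weight are about 2.03 times as high in the smoker group.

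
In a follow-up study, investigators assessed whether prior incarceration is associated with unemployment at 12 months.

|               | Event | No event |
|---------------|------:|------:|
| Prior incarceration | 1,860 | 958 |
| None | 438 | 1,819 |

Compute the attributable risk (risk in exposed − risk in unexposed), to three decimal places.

Cells: a = 1860, b = 958, c = 438, d = 1819.
Risk in exposed = 1860/2818 = 0.660043; risk in unexposed = 438/2257 = 0.194063.
Risk difference = 0.660043 − 0.194063 = 0.465980

0.466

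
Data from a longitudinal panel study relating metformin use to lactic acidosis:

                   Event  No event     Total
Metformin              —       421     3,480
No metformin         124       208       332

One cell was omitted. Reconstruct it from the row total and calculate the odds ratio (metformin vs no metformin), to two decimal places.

The missing cell is in the exposed row: 3480 − 421 = 3059.
So a = 3059, b = 421, c = 124, d = 208.
OR = (a·d)/(b·c) = (3059 × 208) / (421 × 124) = 636272 / 52204 = 12.18818

12.19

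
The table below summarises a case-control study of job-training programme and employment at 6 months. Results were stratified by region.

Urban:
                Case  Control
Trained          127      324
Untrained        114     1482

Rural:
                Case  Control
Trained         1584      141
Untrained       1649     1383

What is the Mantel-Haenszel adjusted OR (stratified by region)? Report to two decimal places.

OR_MH = Σ(aᵢdᵢ/nᵢ) / Σ(bᵢcᵢ/nᵢ), where nᵢ is the stratum total.
Stratum 1 (Urban): n = 2047; a·d/n = 127·1482/2047 = 91.9463; b·c/n = 324·114/2047 = 18.0440
Stratum 2 (Rural): n = 4757; a·d/n = 1584·1383/4757 = 460.5155; b·c/n = 141·1649/4757 = 48.8772
OR_MH = (91.9463 + 460.5155) / (18.0440 + 48.8772) = 552.4617 / 66.9212 = 8.25541

8.26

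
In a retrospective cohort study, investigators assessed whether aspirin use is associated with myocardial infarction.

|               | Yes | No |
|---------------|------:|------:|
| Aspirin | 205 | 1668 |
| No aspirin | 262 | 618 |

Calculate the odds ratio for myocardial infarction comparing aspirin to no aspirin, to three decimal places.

Cells: a = 205, b = 1668, c = 262, d = 618.
OR = (a·d)/(b·c) = (205 × 618) / (1668 × 262) = 126690 / 437016 = 0.28990
Exposure is associated with lower odds of myocardial infarction (OR = 0.29 < 1).

0.290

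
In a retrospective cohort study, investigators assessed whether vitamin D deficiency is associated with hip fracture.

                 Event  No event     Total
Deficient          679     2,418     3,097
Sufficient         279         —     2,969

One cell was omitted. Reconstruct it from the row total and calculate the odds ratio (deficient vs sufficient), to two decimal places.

The missing cell is in the unexposed row: 2969 − 279 = 2690.
So a = 679, b = 2418, c = 279, d = 2690.
OR = (a·d)/(b·c) = (679 × 2690) / (2418 × 279) = 1826510 / 674622 = 2.70746

2.71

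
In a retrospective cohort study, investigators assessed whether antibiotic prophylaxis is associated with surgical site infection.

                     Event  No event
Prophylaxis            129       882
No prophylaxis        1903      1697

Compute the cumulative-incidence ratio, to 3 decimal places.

Cells: a = 129, b = 882, c = 1903, d = 1697.
Risk in exposed = 129/1011 = 0.12760; risk in unexposed = 1903/3600 = 0.52861.
RR = 0.12760 / 0.52861 = 0.24138
The risk is 76% lower among the exposed than among the unexposed.

0.241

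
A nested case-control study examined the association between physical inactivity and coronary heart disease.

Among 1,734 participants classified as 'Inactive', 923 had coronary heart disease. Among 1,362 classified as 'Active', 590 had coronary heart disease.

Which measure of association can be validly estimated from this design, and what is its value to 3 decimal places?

1.489

From the description: a = 923, b = 811, c = 590, d = 772.
This is a nested case-control study: participants were sampled on outcome status, so risks in the source population cannot be estimated directly — relative risk is not valid here. The odds ratio is the appropriate measure.
OR = (a·d)/(b·c) = (923 × 772) / (811 × 590) = 712556 / 478490 = 1.48918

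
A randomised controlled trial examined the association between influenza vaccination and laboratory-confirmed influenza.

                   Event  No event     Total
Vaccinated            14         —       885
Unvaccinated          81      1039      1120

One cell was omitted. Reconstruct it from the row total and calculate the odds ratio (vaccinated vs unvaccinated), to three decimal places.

The missing cell is in the exposed row: 885 − 14 = 871.
So a = 14, b = 871, c = 81, d = 1039.
OR = (a·d)/(b·c) = (14 × 1039) / (871 × 81) = 14546 / 70551 = 0.20618

0.206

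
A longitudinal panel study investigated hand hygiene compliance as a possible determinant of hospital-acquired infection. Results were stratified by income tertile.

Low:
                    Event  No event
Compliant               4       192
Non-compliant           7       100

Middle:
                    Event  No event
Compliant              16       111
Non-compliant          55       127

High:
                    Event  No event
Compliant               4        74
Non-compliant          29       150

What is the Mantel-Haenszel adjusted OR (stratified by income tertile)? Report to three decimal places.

OR_MH = Σ(aᵢdᵢ/nᵢ) / Σ(bᵢcᵢ/nᵢ), where nᵢ is the stratum total.
Stratum 1 (Low): n = 303; a·d/n = 4·100/303 = 1.3201; b·c/n = 192·7/303 = 4.4356
Stratum 2 (Middle): n = 309; a·d/n = 16·127/309 = 6.5761; b·c/n = 111·55/309 = 19.7573
Stratum 3 (High): n = 257; a·d/n = 4·150/257 = 2.3346; b·c/n = 74·29/257 = 8.3502
OR_MH = (1.3201 + 6.5761 + 2.3346) / (4.4356 + 19.7573 + 8.3502) = 10.2308 / 32.5431 = 0.31438

0.314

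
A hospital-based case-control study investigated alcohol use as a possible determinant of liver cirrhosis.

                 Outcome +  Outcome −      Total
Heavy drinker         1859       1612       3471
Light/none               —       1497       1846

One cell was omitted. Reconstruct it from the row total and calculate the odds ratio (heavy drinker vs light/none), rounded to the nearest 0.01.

The missing cell is in the unexposed row: 1846 − 1497 = 349.
So a = 1859, b = 1612, c = 349, d = 1497.
OR = (a·d)/(b·c) = (1859 × 1497) / (1612 × 349) = 2782923 / 562588 = 4.94664

4.95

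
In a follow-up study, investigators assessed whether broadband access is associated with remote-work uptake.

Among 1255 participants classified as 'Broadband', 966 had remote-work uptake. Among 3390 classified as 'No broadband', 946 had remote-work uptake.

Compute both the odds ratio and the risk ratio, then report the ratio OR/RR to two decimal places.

From the description: a = 966, b = 289, c = 946, d = 2444.
OR = (966·2444)/(289·946) = 2360904/273394 = 8.63554
Risk in exposed = 966/1255 = 0.76972; risk in unexposed = 946/3390 = 0.27906; RR = 2.75830
OR/RR = 8.63554 / 2.75830 = 3.13074
The outcome is not rare, so the OR lies further from 1 than the RR.

3.13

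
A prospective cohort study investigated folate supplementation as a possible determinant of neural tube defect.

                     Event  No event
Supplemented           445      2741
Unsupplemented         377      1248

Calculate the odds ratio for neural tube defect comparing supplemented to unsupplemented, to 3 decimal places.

Cells: a = 445, b = 2741, c = 377, d = 1248.
OR = (a·d)/(b·c) = (445 × 1248) / (2741 × 377) = 555360 / 1033357 = 0.53743
Exposure is associated with lower odds of neural tube defect (OR = 0.54 < 1).

0.537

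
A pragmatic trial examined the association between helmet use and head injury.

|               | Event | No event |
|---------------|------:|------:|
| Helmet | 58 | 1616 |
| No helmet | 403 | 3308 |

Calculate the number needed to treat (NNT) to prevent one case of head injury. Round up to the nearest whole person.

Risk in treated group = 58/1674 = 0.03465; risk in control = 403/3711 = 0.10860.
Absolute risk reduction = 0.10860 − 0.03465 = 0.07395
NNT = 1 / ARR = 1 / 0.07395 = 13.523 → round up → 14

14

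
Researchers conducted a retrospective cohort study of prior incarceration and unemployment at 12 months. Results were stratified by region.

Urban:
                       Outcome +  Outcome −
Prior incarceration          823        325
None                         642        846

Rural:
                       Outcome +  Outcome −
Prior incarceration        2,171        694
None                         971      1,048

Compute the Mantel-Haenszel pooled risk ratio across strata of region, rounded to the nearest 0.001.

1.604

RR_MH = Σ(aᵢ·n₀ᵢ/nᵢ) / Σ(cᵢ·n₁ᵢ/nᵢ), with n₁ᵢ = aᵢ+bᵢ (exposed), n₀ᵢ = cᵢ+dᵢ (unexposed), nᵢ = n₁ᵢ+n₀ᵢ.
Stratum 1 (Urban): n₁ = 1148, n₀ = 1488, n = 2636; a·n₀/n = 823·1488/2636 = 464.5766; c·n₁/n = 642·1148/2636 = 279.5964
Stratum 2 (Rural): n₁ = 2865, n₀ = 2019, n = 4884; a·n₀/n = 2171·2019/4884 = 897.4711; c·n₁/n = 971·2865/4884 = 569.5977
RR_MH = (464.5766 + 897.4711) / (279.5964 + 569.5977) = 1362.0478 / 849.1940 = 1.60393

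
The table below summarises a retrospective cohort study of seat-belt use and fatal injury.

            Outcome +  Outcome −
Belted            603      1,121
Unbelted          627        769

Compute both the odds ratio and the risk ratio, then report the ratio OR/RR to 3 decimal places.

Cells: a = 603, b = 1121, c = 627, d = 769.
OR = (603·769)/(1121·627) = 463707/702867 = 0.65974
Risk in exposed = 603/1724 = 0.34977; risk in unexposed = 627/1396 = 0.44914; RR = 0.77875
OR/RR = 0.65974 / 0.77875 = 0.84717
The outcome is not rare, so the OR lies further from 1 than the RR.

0.847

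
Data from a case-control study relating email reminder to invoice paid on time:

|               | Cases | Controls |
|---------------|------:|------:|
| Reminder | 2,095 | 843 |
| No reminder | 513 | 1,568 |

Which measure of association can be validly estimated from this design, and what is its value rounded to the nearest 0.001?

7.596

Cells: a = 2095, b = 843, c = 513, d = 1568.
This is a case-control study: participants were sampled on outcome status, so risks in the source population cannot be estimated directly — relative risk is not valid here. The odds ratio is the appropriate measure.
OR = (a·d)/(b·c) = (2095 × 1568) / (843 × 513) = 3284960 / 432459 = 7.59600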